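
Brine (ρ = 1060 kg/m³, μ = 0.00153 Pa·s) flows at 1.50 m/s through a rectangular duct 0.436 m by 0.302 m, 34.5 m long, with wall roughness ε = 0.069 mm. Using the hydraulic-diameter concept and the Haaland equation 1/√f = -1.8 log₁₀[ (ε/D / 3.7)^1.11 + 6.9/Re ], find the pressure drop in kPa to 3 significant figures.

ΔP ≈ 1.80 kPa

Hydraulic diameter D_h = 4A/P = 4·(0.436·0.302)/(2·(0.436+0.302)) = 0.5267/1.476 = 0.3568 m.
Re = ρVD_h/μ = 1060·1.5·0.3568/0.00153 = 3.708e+05.
ε/D_h = 6.9e-05/0.3568 = 0.000193; Haaland gives 1/√f = -1.8 log₁₀[1.77e-05+1.86e-05] = 7.993, so f = 0.01565.
ΔP = f(L/D_h)(ρV²/2) = 0.01565·34.5/0.3568·1192 = 1805 Pa.
ΔP = 1.80 kPa.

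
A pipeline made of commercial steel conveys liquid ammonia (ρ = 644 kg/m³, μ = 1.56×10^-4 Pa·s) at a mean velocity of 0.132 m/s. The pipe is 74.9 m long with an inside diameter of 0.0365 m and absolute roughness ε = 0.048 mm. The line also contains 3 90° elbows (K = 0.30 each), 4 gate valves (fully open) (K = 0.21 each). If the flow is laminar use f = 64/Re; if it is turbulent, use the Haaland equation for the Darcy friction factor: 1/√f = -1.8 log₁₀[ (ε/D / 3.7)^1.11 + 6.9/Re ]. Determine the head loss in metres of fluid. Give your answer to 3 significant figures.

h_f ≈ 0.0530 m

Reynolds number Re = ρVD/μ = 644 · 0.132 · 0.0365 / 0.000156 = 1.989e+04.
Re > 4000 → turbulent. Relative roughness ε/D = 4.8e-05/0.0365 = 0.00132. Haaland: 1/√f = -1.8 log₁₀[(0.00132/3.7)^1.11 + 6.9/1.989e+04] = -1.8 log₁₀[0.000148 + 0.000347] = 5.949, so f = 0.02825.
Total minor-loss coefficient ΣK = 3·0.3 + 4·0.21 = 1.74.
ΔP = [f·L/D + ΣK]·(ρV²/2) = [0.02825·74.9/0.0365 + 1.74]·(644·0.132²/2) = [57.98 + 1.74]·5.611 = 335 Pa.
Head loss h_f = ΔP/(ρg) = 335/(644·9.81) = 0.0530 m.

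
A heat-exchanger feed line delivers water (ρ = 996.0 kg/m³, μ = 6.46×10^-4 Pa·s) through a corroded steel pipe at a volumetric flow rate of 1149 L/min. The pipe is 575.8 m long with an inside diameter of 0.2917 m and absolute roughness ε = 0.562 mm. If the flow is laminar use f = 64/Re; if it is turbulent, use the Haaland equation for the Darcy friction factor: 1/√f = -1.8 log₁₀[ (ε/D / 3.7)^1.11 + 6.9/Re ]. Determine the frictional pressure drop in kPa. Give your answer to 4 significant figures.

Q = 1149 L/min = 1149/60000 = 0.01915 m³/s.
Cross-sectional area A = πD²/4 = π(0.2917)²/4 = 0.06683 m²; mean velocity V = Q/A = 0.01915/0.06683 = 0.2866 m/s.
Reynolds number Re = ρVD/μ = 996 · 0.2866 · 0.2917 / 0.000646 = 1.289e+05.
Re > 4000 → turbulent. Relative roughness ε/D = 0.000562/0.2917 = 0.00193. Haaland: 1/√f = -1.8 log₁₀[(0.00193/3.7)^1.11 + 6.9/1.289e+05] = -1.8 log₁₀[0.000227 + 5.35e-05] = 6.394, so f = 0.02446.
Darcy-Weisbach: ΔP = f(L/D)(ρV²/2) = 0.02446·(575.8/0.2917)·(996·0.2866²/2) = 0.02446·1974·40.89 = 1974 Pa.
ΔP = 1974 Pa = 1.974 kPa.

ΔP ≈ 1.974 kPa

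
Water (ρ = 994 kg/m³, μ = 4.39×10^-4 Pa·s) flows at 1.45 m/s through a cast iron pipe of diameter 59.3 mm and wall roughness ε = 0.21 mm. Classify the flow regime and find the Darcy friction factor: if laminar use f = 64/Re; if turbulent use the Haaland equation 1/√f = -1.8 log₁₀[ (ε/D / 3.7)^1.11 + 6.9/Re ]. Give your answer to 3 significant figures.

Re = ρVD/μ = 994·1.45·0.0593/0.000439 = 1.947e+05.
Re > 4000 → turbulent. ε/D = 0.00021/0.0593 = 0.00354; Haaland: 1/√f = -1.8 log₁₀[0.000446 + 3.54e-05] = 5.972, so f = 0.02804.

f ≈ 0.0280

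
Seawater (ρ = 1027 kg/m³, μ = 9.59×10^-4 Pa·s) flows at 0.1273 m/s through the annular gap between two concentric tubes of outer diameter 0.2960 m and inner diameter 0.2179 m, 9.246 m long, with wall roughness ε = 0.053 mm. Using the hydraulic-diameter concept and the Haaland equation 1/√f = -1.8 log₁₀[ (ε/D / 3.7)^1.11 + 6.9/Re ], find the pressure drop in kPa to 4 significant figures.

Hydraulic diameter D_h = 4A/P = D_o - D_i = 0.296 - 0.2179 = 0.0781 m.
Re = ρVD_h/μ = 1027·0.1273·0.0781/0.000959 = 1.065e+04.
ε/D_h = 5.3e-05/0.0781 = 0.000679; Haaland gives 1/√f = -1.8 log₁₀[7.12e-05+0.000648] = 5.658, so f = 0.03124.
ΔP = f(L/D_h)(ρV²/2) = 0.03124·9.246/0.0781·8.321 = 30.78 Pa.
ΔP = 0.03078 kPa.

ΔP ≈ 0.03078 kPa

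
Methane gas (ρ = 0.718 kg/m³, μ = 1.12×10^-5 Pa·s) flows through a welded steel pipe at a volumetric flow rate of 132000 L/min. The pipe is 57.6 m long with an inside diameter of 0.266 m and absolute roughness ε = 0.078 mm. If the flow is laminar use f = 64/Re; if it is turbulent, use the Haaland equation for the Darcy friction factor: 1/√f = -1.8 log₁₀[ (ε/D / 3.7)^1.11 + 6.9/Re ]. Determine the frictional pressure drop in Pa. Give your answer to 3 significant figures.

Q = 132000 L/min = 132000/60000 = 2.2 m³/s.
Cross-sectional area A = πD²/4 = π(0.266)²/4 = 0.05557 m²; mean velocity V = Q/A = 2.2/0.05557 = 39.59 m/s.
Reynolds number Re = ρVD/μ = 0.718 · 39.59 · 0.266 / 1.12e-05 = 6.751e+05.
Re > 4000 → turbulent. Relative roughness ε/D = 7.8e-05/0.266 = 0.000293. Haaland: 1/√f = -1.8 log₁₀[(0.000293/3.7)^1.11 + 6.9/6.751e+05] = -1.8 log₁₀[2.8e-05 + 1.02e-05] = 7.951, so f = 0.01582.
Darcy-Weisbach: ΔP = f(L/D)(ρV²/2) = 0.01582·(57.6/0.266)·(0.718·39.59²/2) = 0.01582·216.5·562.6 = 1927 Pa.

ΔP ≈ 1930 Pa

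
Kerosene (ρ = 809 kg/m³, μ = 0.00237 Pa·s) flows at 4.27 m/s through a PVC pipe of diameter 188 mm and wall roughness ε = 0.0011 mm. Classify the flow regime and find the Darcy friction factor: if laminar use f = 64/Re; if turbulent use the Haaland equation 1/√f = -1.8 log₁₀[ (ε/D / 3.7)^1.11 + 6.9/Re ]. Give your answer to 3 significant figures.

f ≈ 0.0146

Re = ρVD/μ = 809·4.27·0.188/0.00237 = 2.74e+05.
Re > 4000 → turbulent. ε/D = 1.1e-06/0.188 = 5.85e-06; Haaland: 1/√f = -1.8 log₁₀[3.64e-07 + 2.52e-05] = 8.267, so f = 0.01463.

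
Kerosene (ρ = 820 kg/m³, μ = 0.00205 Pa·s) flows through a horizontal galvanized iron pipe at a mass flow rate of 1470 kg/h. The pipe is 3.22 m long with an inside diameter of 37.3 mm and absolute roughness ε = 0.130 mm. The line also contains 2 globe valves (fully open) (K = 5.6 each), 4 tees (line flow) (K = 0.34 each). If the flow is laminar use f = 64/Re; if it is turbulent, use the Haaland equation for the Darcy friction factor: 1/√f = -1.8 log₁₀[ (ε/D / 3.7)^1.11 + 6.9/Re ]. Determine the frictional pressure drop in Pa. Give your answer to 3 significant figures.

ΔP ≈ 1350 Pa

ṁ = 1470 kg/h = 1470/3600 = 0.4083 kg/s.
A = πD²/4 = π(0.0373)²/4 = 0.001093 m²; mean velocity V = ṁ/(ρA) = 0.4083/(820 · 0.001093) = 0.4557 m/s.
Reynolds number Re = ρVD/μ = 820 · 0.4557 · 0.0373 / 0.00205 = 6799.
Re > 4000 → turbulent. Relative roughness ε/D = 0.00013/0.0373 = 0.00349. Haaland: 1/√f = -1.8 log₁₀[(0.00349/3.7)^1.11 + 6.9/6799] = -1.8 log₁₀[0.000438 + 0.00101] = 5.108, so f = 0.03832.
Total minor-loss coefficient ΣK = 2·5.6 + 4·0.34 = 12.6.
ΔP = [f·L/D + ΣK]·(ρV²/2) = [0.03832·3.22/0.0373 + 12.6]·(820·0.4557²/2) = [3.308 + 12.6]·85.15 = 1351 Pa.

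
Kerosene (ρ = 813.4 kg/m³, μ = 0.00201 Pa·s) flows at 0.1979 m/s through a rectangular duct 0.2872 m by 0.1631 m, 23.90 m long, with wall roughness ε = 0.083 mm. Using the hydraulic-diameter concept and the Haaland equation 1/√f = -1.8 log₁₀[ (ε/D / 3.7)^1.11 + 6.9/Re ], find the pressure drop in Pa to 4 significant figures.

ΔP ≈ 50.52 Pa

Hydraulic diameter D_h = 4A/P = 4·(0.2872·0.1631)/(2·(0.2872+0.1631)) = 0.1874/0.9006 = 0.208 m.
Re = ρVD_h/μ = 813.4·0.1979·0.208/0.00201 = 1.666e+04.
ε/D_h = 8.3e-05/0.208 = 0.000399; Haaland gives 1/√f = -1.8 log₁₀[3.95e-05+0.000414] = 6.018, so f = 0.02761.
ΔP = f(L/D_h)(ρV²/2) = 0.02761·23.9/0.208·15.93 = 50.52 Pa.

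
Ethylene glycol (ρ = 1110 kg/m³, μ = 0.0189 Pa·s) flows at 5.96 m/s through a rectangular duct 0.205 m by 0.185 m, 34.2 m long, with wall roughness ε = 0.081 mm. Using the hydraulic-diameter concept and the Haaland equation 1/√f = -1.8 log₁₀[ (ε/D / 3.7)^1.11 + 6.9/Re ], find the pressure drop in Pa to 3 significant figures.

Hydraulic diameter D_h = 4A/P = 4·(0.205·0.185)/(2·(0.205+0.185)) = 0.1517/0.78 = 0.1945 m.
Re = ρVD_h/μ = 1110·5.96·0.1945/0.0189 = 6.808e+04.
ε/D_h = 8.1e-05/0.1945 = 0.000416; Haaland gives 1/√f = -1.8 log₁₀[4.14e-05+0.000101] = 6.922, so f = 0.02087.
ΔP = f(L/D_h)(ρV²/2) = 0.02087·34.2/0.1945·1.971e+04 = 7.236e+04 Pa.

ΔP ≈ 72400 Pa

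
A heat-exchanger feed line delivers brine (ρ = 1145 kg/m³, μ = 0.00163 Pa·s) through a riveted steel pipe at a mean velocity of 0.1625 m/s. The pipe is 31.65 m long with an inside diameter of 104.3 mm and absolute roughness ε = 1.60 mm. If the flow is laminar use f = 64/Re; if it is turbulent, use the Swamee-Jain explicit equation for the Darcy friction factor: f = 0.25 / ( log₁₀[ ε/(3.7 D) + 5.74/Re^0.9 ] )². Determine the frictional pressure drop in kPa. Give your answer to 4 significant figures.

Reynolds number Re = ρVD/μ = 1145 · 0.1625 · 0.1043 / 0.00163 = 1.191e+04.
Re > 4000 → turbulent. Relative roughness ε/D = 0.0016/0.1043 = 0.0153. Swamee-Jain: f = 0.25/(log₁₀[0.0153/3.7 + 5.74/1.191e+04^0.9])² = 0.25/(log₁₀[0.00415 + 0.00123])² = 0.25/(-2.269)² = 0.04854.
Darcy-Weisbach: ΔP = f(L/D)(ρV²/2) = 0.04854·(31.65/0.1043)·(1145·0.1625²/2) = 0.04854·303.5·15.12 = 222.7 Pa.
ΔP = 222.7 Pa = 0.2227 kPa.

ΔP ≈ 0.2227 kPa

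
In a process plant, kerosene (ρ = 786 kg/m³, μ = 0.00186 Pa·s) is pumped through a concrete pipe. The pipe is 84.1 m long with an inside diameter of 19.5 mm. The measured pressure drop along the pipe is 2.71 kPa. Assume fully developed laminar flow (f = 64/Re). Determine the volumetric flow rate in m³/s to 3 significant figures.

For laminar flow, f = 64/Re with Re = ρVD/μ, so Darcy-Weisbach reduces to ΔP = 32μLV/D². Solving for V: V = ΔP·D²/(32μL) = 2710·(0.0195)²/(32·0.00186·84.1) = 0.2059 m/s.
Check: Re = ρVD/μ = 786·0.2059·0.0195/0.00186 = 1696 < 2300, so the laminar assumption holds.
Q = V·A = 0.2059·(π/4·0.0195²) = 6.148e-05 m³/s = 6.15×10^-5 m³/s.

Q ≈ 6.15×10^-5 m³/s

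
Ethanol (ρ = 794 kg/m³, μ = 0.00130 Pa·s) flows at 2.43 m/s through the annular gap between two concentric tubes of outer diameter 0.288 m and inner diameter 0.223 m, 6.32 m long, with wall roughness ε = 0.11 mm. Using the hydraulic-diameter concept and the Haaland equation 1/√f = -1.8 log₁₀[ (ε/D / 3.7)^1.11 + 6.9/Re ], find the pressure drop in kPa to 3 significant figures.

Hydraulic diameter D_h = 4A/P = D_o - D_i = 0.288 - 0.223 = 0.065 m.
Re = ρVD_h/μ = 794·2.43·0.065/0.0013 = 9.647e+04.
ε/D_h = 0.00011/0.065 = 0.00169; Haaland gives 1/√f = -1.8 log₁₀[0.000196+7.15e-05] = 6.43, so f = 0.02419.
ΔP = f(L/D_h)(ρV²/2) = 0.02419·6.32/0.065·2344 = 5513 Pa.
ΔP = 5.51 kPa.

ΔP ≈ 5.51 kPa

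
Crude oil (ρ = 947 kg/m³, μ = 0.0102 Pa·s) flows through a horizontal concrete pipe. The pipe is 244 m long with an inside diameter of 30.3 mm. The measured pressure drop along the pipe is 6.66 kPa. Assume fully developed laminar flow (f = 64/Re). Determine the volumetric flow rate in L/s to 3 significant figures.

For laminar flow, f = 64/Re with Re = ρVD/μ, so Darcy-Weisbach reduces to ΔP = 32μLV/D². Solving for V: V = ΔP·D²/(32μL) = 6660·(0.0303)²/(32·0.0102·244) = 0.07677 m/s.
Check: Re = ρVD/μ = 947·0.07677·0.0303/0.0102 = 216 < 2300, so the laminar assumption holds.
Q = V·A = 0.07677·(π/4·0.0303²) = 5.536e-05 m³/s = 0.0554 L/s.

Q ≈ 0.0554 L/s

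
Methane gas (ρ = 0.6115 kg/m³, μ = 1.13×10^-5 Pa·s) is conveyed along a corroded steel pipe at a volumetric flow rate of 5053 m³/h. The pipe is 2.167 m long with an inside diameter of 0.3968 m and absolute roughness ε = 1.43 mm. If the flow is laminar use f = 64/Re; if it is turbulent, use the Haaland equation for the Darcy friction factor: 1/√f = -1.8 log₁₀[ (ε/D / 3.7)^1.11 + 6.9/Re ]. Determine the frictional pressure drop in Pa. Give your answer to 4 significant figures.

ΔP ≈ 6.037 Pa

Q = 5053 m³/h = 5053/3600 = 1.404 m³/s.
Cross-sectional area A = πD²/4 = π(0.3968)²/4 = 0.1237 m²; mean velocity V = Q/A = 1.404/0.1237 = 11.35 m/s.
Reynolds number Re = ρVD/μ = 0.6115 · 11.35 · 0.3968 / 1.13e-05 = 2.437e+05.
Re > 4000 → turbulent. Relative roughness ε/D = 0.00143/0.3968 = 0.0036. Haaland: 1/√f = -1.8 log₁₀[(0.0036/3.7)^1.11 + 6.9/2.437e+05] = -1.8 log₁₀[0.000454 + 2.83e-05] = 5.97, so f = 0.02806.
Darcy-Weisbach: ΔP = f(L/D)(ρV²/2) = 0.02806·(2.167/0.3968)·(0.6115·11.35²/2) = 0.02806·5.461·39.39 = 6.037 Pa.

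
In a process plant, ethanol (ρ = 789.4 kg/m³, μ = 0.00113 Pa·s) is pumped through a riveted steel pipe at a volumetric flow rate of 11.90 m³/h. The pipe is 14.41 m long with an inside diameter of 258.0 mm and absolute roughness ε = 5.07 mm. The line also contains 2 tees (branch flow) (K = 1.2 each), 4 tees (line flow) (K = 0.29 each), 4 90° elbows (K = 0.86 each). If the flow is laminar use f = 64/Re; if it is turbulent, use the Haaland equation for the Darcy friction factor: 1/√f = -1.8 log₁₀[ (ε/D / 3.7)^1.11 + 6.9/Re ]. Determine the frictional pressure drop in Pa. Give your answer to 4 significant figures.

Q = 11.90 m³/h = 11.90/3600 = 0.003306 m³/s.
Cross-sectional area A = πD²/4 = π(0.258)²/4 = 0.05228 m²; mean velocity V = Q/A = 0.003306/0.05228 = 0.06323 m/s.
Reynolds number Re = ρVD/μ = 789.4 · 0.06323 · 0.258 / 0.00113 = 1.14e+04.
Re > 4000 → turbulent. Relative roughness ε/D = 0.00507/0.258 = 0.0197. Haaland: 1/√f = -1.8 log₁₀[(0.0197/3.7)^1.11 + 6.9/1.14e+04] = -1.8 log₁₀[0.00299 + 0.000605] = 4.401, so f = 0.05164.
Total minor-loss coefficient ΣK = 2·1.2 + 4·0.29 + 4·0.86 = 7.
ΔP = [f·L/D + ΣK]·(ρV²/2) = [0.05164·14.41/0.258 + 7]·(789.4·0.06323²/2) = [2.884 + 7]·1.578 = 15.6 Pa.

ΔP ≈ 15.60 Pa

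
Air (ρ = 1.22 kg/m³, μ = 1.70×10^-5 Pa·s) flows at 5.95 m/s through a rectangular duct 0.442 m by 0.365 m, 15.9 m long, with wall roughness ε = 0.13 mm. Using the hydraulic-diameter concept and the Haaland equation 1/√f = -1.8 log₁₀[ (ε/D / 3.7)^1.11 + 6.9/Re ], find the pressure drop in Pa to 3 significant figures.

ΔP ≈ 15.4 Pa

Hydraulic diameter D_h = 4A/P = 4·(0.442·0.365)/(2·(0.442+0.365)) = 0.6453/1.614 = 0.3998 m.
Re = ρVD_h/μ = 1.22·5.95·0.3998/1.7e-05 = 1.707e+05.
ε/D_h = 0.00013/0.3998 = 0.000325; Haaland gives 1/√f = -1.8 log₁₀[3.15e-05+4.04e-05] = 7.458, so f = 0.01798.
ΔP = f(L/D_h)(ρV²/2) = 0.01798·15.9/0.3998·21.6 = 15.44 Pa.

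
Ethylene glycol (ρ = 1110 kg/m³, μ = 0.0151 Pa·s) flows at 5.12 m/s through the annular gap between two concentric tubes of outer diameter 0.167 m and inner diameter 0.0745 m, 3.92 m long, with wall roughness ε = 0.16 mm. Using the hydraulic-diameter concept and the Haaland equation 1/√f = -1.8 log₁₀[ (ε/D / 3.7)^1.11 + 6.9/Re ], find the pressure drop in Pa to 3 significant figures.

ΔP ≈ 16500 Pa

Hydraulic diameter D_h = 4A/P = D_o - D_i = 0.167 - 0.0745 = 0.0925 m.
Re = ρVD_h/μ = 1110·5.12·0.0925/0.0151 = 3.481e+04.
ε/D_h = 0.00016/0.0925 = 0.00173; Haaland gives 1/√f = -1.8 log₁₀[0.000201+0.000198] = 6.118, so f = 0.02672.
ΔP = f(L/D_h)(ρV²/2) = 0.02672·3.92/0.0925·1.455e+04 = 1.647e+04 Pa.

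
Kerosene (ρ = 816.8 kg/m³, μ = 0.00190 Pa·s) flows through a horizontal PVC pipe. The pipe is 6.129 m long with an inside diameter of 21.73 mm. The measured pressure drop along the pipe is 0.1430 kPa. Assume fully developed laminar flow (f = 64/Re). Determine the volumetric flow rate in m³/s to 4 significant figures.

For laminar flow, f = 64/Re with Re = ρVD/μ, so Darcy-Weisbach reduces to ΔP = 32μLV/D². Solving for V: V = ΔP·D²/(32μL) = 143·(0.02173)²/(32·0.0019·6.129) = 0.1812 m/s.
Check: Re = ρVD/μ = 816.8·0.1812·0.02173/0.0019 = 1693 < 2300, so the laminar assumption holds.
Q = V·A = 0.1812·(π/4·0.02173²) = 6.72e-05 m³/s = 6.720×10^-5 m³/s.

Q ≈ 6.720×10^-5 m³/s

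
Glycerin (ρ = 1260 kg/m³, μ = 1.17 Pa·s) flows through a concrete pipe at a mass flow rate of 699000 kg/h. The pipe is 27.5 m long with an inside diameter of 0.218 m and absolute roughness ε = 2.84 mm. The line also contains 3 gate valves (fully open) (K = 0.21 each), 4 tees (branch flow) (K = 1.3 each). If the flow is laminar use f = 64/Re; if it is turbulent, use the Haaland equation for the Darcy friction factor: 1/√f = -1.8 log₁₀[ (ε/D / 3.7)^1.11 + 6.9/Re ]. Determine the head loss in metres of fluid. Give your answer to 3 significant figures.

ṁ = 699000 kg/h = 699000/3600 = 194.2 kg/s.
A = πD²/4 = π(0.218)²/4 = 0.03733 m²; mean velocity V = ṁ/(ρA) = 194.2/(1260 · 0.03733) = 4.129 m/s.
Reynolds number Re = ρVD/μ = 1260 · 4.129 · 0.218 / 1.17 = 969.3.
Re < 2300 → laminar flow, so f = 64/Re = 64/969.3 = 0.06603 (the turbulent correlation is not needed).
Total minor-loss coefficient ΣK = 3·0.21 + 4·1.3 = 5.83.
ΔP = [f·L/D + ΣK]·(ρV²/2) = [0.06603·27.5/0.218 + 5.83]·(1260·4.129²/2) = [8.329 + 5.83]·1.074e+04 = 1.521e+05 Pa.
Head loss h_f = ΔP/(ρg) = 1.521e+05/(1260·9.81) = 12.3 m.

h_f ≈ 12.3 m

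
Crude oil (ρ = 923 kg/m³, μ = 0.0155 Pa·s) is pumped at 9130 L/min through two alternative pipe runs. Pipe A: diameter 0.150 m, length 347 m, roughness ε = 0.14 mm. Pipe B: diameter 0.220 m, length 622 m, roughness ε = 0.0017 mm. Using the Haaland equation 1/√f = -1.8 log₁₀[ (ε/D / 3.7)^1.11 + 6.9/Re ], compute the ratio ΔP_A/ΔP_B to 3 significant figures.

ΔP_A/ΔP_B ≈ 4.12

Pipe A: V = Q/A = 0.1522/0.01767 = 8.611 m/s; Re = 7.691e+04; ε/D = 0.000933; Haaland → f = 0.02232; ΔP_A = f(L/D)(ρV²/2) = 1.767e+06 Pa.
Pipe B: V = Q/A = 0.1522/0.03801 = 4.003 m/s; Re = 5.244e+04; ε/D = 7.73e-06; Haaland → f = 0.02051; ΔP_B = f(L/D)(ρV²/2) = 4.288e+05 Pa.
ΔP_A/ΔP_B = 1.767e+06/4.288e+05 = 4.12.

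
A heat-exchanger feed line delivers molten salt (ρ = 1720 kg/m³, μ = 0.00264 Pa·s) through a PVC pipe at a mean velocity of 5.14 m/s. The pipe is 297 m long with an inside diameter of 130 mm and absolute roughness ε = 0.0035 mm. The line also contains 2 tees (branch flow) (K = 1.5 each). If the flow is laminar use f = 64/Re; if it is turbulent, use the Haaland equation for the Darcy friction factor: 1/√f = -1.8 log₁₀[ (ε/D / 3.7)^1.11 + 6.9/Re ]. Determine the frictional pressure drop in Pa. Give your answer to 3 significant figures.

Reynolds number Re = ρVD/μ = 1720 · 5.14 · 0.13 / 0.00264 = 4.353e+05.
Re > 4000 → turbulent. Relative roughness ε/D = 3.5e-06/0.13 = 2.69e-05. Haaland: 1/√f = -1.8 log₁₀[(2.69e-05/3.7)^1.11 + 6.9/4.353e+05] = -1.8 log₁₀[1.98e-06 + 1.58e-05] = 8.548, so f = 0.01369.
Total minor-loss coefficient ΣK = 2·1.5 = 3.
ΔP = [f·L/D + ΣK]·(ρV²/2) = [0.01369·297/0.13 + 3]·(1720·5.14²/2) = [31.27 + 3]·2.272e+04 = 7.786e+05 Pa.

ΔP ≈ 779000 Pa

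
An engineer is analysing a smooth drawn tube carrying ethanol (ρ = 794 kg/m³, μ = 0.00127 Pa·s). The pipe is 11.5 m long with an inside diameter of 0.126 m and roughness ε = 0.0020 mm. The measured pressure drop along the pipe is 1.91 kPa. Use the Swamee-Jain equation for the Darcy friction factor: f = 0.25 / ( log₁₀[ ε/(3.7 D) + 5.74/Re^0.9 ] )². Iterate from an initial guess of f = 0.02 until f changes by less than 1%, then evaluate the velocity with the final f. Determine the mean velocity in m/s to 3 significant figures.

Rearranging Darcy-Weisbach: V = √(2·ΔP·D/(f·L·ρ)). With ε/D = 2e-06/0.126 = 1.59e-05, iterate starting from f = 0.02:
  f = 0.02 → V = √(2·1910·0.126/(0.02·11.5·794)) = 1.623 m/s; Re = ρVD/μ = 1.279e+05; f → 0.01709
  f = 0.01709 → V = 1.756 m/s; Re = 1.383e+05; f → 0.01683
  f = 0.01683 → V = 1.77 m/s; Re = 1.394e+05; f → 0.0168
Converged (Δf/f < 1%). With the final f = 0.0168: V = √(2·1910·0.126/(0.0168·11.5·794)) = 1.771 m/s.

V ≈ 1.77 m/s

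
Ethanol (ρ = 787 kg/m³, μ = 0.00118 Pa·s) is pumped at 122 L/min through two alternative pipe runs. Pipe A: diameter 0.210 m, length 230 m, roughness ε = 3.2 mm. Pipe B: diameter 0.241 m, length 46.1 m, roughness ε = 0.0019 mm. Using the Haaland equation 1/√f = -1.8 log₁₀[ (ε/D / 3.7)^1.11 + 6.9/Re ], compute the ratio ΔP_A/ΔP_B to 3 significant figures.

ΔP_A/ΔP_B ≈ 14.3

Pipe A: V = Q/A = 0.002033/0.03464 = 0.05871 m/s; Re = 8222; ε/D = 0.0152; Haaland → f = 0.04899; ΔP_A = f(L/D)(ρV²/2) = 72.76 Pa.
Pipe B: V = Q/A = 0.002033/0.04562 = 0.04457 m/s; Re = 7165; ε/D = 7.88e-06; Haaland → f = 0.03393; ΔP_B = f(L/D)(ρV²/2) = 5.074 Pa.
ΔP_A/ΔP_B = 72.76/5.074 = 14.3.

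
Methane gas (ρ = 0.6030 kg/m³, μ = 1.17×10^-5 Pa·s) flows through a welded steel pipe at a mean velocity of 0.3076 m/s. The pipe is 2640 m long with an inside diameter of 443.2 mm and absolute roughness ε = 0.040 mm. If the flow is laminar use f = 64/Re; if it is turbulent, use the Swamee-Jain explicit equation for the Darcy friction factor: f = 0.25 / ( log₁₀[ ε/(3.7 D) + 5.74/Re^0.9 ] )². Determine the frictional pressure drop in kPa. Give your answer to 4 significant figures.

ΔP ≈ 0.005837 kPa

Reynolds number Re = ρVD/μ = 0.603 · 0.3076 · 0.4432 / 1.17e-05 = 7026.
Re > 4000 → turbulent. Relative roughness ε/D = 4e-05/0.4432 = 9.03e-05. Swamee-Jain: f = 0.25/(log₁₀[9.03e-05/3.7 + 5.74/7026^0.9])² = 0.25/(log₁₀[2.44e-05 + 0.00198])² = 0.25/(-2.698)² = 0.03435.
Darcy-Weisbach: ΔP = f(L/D)(ρV²/2) = 0.03435·(2640/0.4432)·(0.603·0.3076²/2) = 0.03435·5957·0.02853 = 5.837 Pa.
ΔP = 5.837 Pa = 0.005837 kPa.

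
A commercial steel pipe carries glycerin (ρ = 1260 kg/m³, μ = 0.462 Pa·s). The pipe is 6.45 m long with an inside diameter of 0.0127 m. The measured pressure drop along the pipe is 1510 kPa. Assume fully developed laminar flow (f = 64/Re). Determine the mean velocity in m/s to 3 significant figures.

V ≈ 2.55 m/s

For laminar flow, f = 64/Re with Re = ρVD/μ, so Darcy-Weisbach reduces to ΔP = 32μLV/D². Solving for V: V = ΔP·D²/(32μL) = 1.51e+06·(0.0127)²/(32·0.462·6.45) = 2.554 m/s.
Check: Re = ρVD/μ = 1260·2.554·0.0127/0.462 = 88.46 < 2300, so the laminar assumption holds.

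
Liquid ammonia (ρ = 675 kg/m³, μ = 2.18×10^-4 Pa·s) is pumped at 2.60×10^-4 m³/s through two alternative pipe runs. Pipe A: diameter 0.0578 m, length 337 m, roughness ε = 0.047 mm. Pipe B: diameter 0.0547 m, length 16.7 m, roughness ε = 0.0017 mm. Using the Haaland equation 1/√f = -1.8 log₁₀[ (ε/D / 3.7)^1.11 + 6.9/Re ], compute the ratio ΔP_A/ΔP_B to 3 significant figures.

Pipe A: V = Q/A = 0.00026/0.002624 = 0.09909 m/s; Re = 1.773e+04; ε/D = 0.000813; Haaland → f = 0.02796; ΔP_A = f(L/D)(ρV²/2) = 540.3 Pa.
Pipe B: V = Q/A = 0.00026/0.00235 = 0.1106 m/s; Re = 1.874e+04; ε/D = 3.11e-05; Haaland → f = 0.02622; ΔP_B = f(L/D)(ρV²/2) = 33.07 Pa.
ΔP_A/ΔP_B = 540.3/33.07 = 16.3.

ΔP_A/ΔP_B ≈ 16.3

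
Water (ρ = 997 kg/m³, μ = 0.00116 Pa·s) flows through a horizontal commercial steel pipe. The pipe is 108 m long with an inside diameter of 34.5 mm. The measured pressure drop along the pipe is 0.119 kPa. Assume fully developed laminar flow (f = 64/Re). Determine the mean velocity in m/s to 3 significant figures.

For laminar flow, f = 64/Re with Re = ρVD/μ, so Darcy-Weisbach reduces to ΔP = 32μLV/D². Solving for V: V = ΔP·D²/(32μL) = 119·(0.0345)²/(32·0.00116·108) = 0.03533 m/s.
Check: Re = ρVD/μ = 997·0.03533·0.0345/0.00116 = 1048 < 2300, so the laminar assumption holds.

V ≈ 0.0353 m/s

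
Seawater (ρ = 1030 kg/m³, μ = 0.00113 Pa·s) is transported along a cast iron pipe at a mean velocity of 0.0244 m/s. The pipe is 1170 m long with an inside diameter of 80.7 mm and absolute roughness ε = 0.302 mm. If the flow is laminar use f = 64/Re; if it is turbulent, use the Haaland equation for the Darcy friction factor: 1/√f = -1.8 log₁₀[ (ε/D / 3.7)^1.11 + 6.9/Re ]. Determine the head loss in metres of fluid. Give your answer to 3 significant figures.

Reynolds number Re = ρVD/μ = 1030 · 0.0244 · 0.0807 / 0.00113 = 1795.
Re < 2300 → laminar flow, so f = 64/Re = 64/1795 = 0.03566 (the turbulent correlation is not needed).
Darcy-Weisbach: ΔP = f(L/D)(ρV²/2) = 0.03566·(1170/0.0807)·(1030·0.0244²/2) = 0.03566·1.45e+04·0.3066 = 158.5 Pa.
Head loss h_f = ΔP/(ρg) = 158.5/(1030·9.81) = 0.0157 m.

h_f ≈ 0.0157 m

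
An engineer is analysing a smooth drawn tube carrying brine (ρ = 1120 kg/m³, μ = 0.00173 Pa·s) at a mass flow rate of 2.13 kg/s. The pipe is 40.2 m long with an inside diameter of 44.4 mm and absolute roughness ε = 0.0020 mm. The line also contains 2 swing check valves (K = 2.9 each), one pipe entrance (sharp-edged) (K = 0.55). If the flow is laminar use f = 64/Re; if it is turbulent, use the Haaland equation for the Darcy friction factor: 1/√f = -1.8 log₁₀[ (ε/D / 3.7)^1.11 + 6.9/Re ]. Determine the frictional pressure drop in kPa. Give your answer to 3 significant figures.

A = πD²/4 = π(0.0444)²/4 = 0.001548 m²; mean velocity V = ṁ/(ρA) = 2.13/(1120 · 0.001548) = 1.228 m/s.
Reynolds number Re = ρVD/μ = 1120 · 1.228 · 0.0444 / 0.00173 = 3.531e+04.
Re > 4000 → turbulent. Relative roughness ε/D = 2e-06/0.0444 = 4.5e-05. Haaland: 1/√f = -1.8 log₁₀[(4.5e-05/3.7)^1.11 + 6.9/3.531e+04] = -1.8 log₁₀[3.51e-06 + 0.000195] = 6.662, so f = 0.02253.
Total minor-loss coefficient ΣK = 2·2.9 + 1·0.55 = 6.35.
ΔP = [f·L/D + ΣK]·(ρV²/2) = [0.02253·40.2/0.0444 + 6.35]·(1120·1.228²/2) = [20.4 + 6.35]·844.9 = 2.26e+04 Pa.
ΔP = 2.26e+04 Pa = 22.6 kPa.

ΔP ≈ 22.6 kPa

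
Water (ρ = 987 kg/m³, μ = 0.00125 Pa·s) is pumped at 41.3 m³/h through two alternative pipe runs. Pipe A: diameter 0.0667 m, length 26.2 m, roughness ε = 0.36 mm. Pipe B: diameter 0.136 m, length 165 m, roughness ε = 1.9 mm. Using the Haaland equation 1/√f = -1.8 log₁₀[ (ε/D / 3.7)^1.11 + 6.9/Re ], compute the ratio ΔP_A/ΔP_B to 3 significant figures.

ΔP_A/ΔP_B ≈ 4.09

Pipe A: V = Q/A = 0.01147/0.003494 = 3.283 m/s; Re = 1.729e+05; ε/D = 0.0054; Haaland → f = 0.03162; ΔP_A = f(L/D)(ρV²/2) = 6.607e+04 Pa.
Pipe B: V = Q/A = 0.01147/0.01453 = 0.7897 m/s; Re = 8.481e+04; ε/D = 0.014; Haaland → f = 0.04321; ΔP_B = f(L/D)(ρV²/2) = 1.614e+04 Pa.
ΔP_A/ΔP_B = 6.607e+04/1.614e+04 = 4.09.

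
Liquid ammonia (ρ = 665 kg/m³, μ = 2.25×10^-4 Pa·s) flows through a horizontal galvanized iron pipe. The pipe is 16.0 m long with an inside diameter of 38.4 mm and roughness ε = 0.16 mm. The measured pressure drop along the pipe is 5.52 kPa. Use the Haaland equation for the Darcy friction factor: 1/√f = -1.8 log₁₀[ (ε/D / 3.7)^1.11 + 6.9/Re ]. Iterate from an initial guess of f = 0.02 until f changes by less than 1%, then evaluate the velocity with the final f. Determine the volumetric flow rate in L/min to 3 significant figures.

Rearranging Darcy-Weisbach: V = √(2·ΔP·D/(f·L·ρ)). With ε/D = 0.00016/0.0384 = 0.00417, iterate starting from f = 0.02:
  f = 0.02 → V = √(2·5520·0.0384/(0.02·16·665)) = 1.411 m/s; Re = ρVD/μ = 1.602e+05; f → 0.02942
  f = 0.02942 → V = 1.164 m/s; Re = 1.321e+05; f → 0.02954
Converged (Δf/f < 1%). With the final f = 0.02954: V = √(2·5520·0.0384/(0.02954·16·665)) = 1.161 m/s.
Q = V·A = 1.161·(π/4·0.0384²) = 0.001345 m³/s = 80.7 L/min.

Q ≈ 80.7 L/min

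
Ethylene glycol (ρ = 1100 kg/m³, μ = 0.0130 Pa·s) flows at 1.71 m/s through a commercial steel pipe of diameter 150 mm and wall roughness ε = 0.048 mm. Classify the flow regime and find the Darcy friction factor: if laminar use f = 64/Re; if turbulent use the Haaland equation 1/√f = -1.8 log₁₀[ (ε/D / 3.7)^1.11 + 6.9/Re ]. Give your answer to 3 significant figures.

f ≈ 0.0258

Re = ρVD/μ = 1100·1.71·0.15/0.013 = 2.17e+04.
Re > 4000 → turbulent. ε/D = 4.8e-05/0.15 = 0.00032; Haaland: 1/√f = -1.8 log₁₀[3.09e-05 + 0.000318] = 6.223, so f = 0.02582.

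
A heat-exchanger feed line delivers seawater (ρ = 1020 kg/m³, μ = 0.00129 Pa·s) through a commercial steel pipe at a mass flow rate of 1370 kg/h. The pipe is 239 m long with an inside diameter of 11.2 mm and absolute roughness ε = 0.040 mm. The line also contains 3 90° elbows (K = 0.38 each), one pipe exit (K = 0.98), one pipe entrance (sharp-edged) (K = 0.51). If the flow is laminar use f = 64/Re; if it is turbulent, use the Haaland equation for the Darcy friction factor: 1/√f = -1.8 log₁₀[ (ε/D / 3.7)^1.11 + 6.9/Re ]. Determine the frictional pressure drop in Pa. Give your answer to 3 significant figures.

ΔP ≈ 4.77×10^6 Pa

ṁ = 1370 kg/h = 1370/3600 = 0.3806 kg/s.
A = πD²/4 = π(0.0112)²/4 = 9.852e-05 m²; mean velocity V = ṁ/(ρA) = 0.3806/(1020 · 9.852e-05) = 3.787 m/s.
Reynolds number Re = ρVD/μ = 1020 · 3.787 · 0.0112 / 0.00129 = 3.354e+04.
Re > 4000 → turbulent. Relative roughness ε/D = 4e-05/0.0112 = 0.00357. Haaland: 1/√f = -1.8 log₁₀[(0.00357/3.7)^1.11 + 6.9/3.354e+04] = -1.8 log₁₀[0.00045 + 0.000206] = 5.73, so f = 0.03046.
Total minor-loss coefficient ΣK = 3·0.38 + 1·0.98 + 1·0.51 = 2.63.
ΔP = [f·L/D + ΣK]·(ρV²/2) = [0.03046·239/0.0112 + 2.63]·(1020·3.787²/2) = [649.9 + 2.63]·7314 = 4.773e+06 Pa.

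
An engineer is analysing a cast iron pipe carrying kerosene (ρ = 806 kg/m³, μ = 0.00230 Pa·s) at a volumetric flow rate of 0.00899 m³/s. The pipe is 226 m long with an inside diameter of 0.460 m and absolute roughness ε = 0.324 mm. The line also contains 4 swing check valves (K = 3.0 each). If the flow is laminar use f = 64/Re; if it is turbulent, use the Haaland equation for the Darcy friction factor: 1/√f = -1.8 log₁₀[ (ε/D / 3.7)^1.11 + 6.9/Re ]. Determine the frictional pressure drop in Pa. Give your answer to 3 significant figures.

Cross-sectional area A = πD²/4 = π(0.46)²/4 = 0.1662 m²; mean velocity V = Q/A = 0.00899/0.1662 = 0.05409 m/s.
Reynolds number Re = ρVD/μ = 806 · 0.05409 · 0.46 / 0.0023 = 8720.
Re > 4000 → turbulent. Relative roughness ε/D = 0.000324/0.46 = 0.000704. Haaland: 1/√f = -1.8 log₁₀[(0.000704/3.7)^1.11 + 6.9/8720] = -1.8 log₁₀[7.42e-05 + 0.000791] = 5.513, so f = 0.0329.
Total minor-loss coefficient ΣK = 4·3 = 12.
ΔP = [f·L/D + ΣK]·(ρV²/2) = [0.0329·226/0.46 + 12]·(806·0.05409²/2) = [16.17 + 12]·1.179 = 33.21 Pa.

ΔP ≈ 33.2 Pa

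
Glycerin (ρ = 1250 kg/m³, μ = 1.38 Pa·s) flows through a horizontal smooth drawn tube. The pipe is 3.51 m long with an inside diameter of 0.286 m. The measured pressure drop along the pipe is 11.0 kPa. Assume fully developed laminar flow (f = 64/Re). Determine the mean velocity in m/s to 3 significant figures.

V ≈ 5.80 m/s

For laminar flow, f = 64/Re with Re = ρVD/μ, so Darcy-Weisbach reduces to ΔP = 32μLV/D². Solving for V: V = ΔP·D²/(32μL) = 1.1e+04·(0.286)²/(32·1.38·3.51) = 5.805 m/s.
Check: Re = ρVD/μ = 1250·5.805·0.286/1.38 = 1504 < 2300, so the laminar assumption holds.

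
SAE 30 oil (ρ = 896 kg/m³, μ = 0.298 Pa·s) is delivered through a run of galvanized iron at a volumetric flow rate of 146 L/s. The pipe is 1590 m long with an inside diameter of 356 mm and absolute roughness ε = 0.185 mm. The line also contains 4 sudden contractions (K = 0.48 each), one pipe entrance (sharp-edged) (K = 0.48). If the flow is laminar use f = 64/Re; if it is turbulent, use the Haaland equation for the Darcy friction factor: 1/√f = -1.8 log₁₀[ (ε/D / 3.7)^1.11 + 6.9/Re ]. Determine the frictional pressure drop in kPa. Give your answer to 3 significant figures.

ΔP ≈ 178 kPa

Q = 146 L/s = 146/1000 = 0.146 m³/s.
Cross-sectional area A = πD²/4 = π(0.356)²/4 = 0.09954 m²; mean velocity V = Q/A = 0.146/0.09954 = 1.467 m/s.
Reynolds number Re = ρVD/μ = 896 · 1.467 · 0.356 / 0.298 = 1570.
Re < 2300 → laminar flow, so f = 64/Re = 64/1570 = 0.04076 (the turbulent correlation is not needed).
Total minor-loss coefficient ΣK = 4·0.48 + 1·0.48 = 2.4.
ΔP = [f·L/D + ΣK]·(ρV²/2) = [0.04076·1590/0.356 + 2.4]·(896·1.467²/2) = [182.1 + 2.4]·963.8 = 1.778e+05 Pa.
ΔP = 1.778e+05 Pa = 178 kPa.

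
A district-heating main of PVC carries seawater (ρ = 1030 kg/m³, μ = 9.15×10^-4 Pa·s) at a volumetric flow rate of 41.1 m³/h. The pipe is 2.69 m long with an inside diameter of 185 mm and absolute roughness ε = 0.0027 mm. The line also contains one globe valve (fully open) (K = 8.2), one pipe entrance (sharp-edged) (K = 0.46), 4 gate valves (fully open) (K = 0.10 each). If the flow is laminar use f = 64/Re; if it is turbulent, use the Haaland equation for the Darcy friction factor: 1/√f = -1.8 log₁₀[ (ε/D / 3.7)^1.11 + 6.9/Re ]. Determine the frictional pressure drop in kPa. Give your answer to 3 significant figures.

Q = 41.1 m³/h = 41.1/3600 = 0.01142 m³/s.
Cross-sectional area A = πD²/4 = π(0.185)²/4 = 0.02688 m²; mean velocity V = Q/A = 0.01142/0.02688 = 0.4247 m/s.
Reynolds number Re = ρVD/μ = 1030 · 0.4247 · 0.185 / 0.000915 = 8.845e+04.
Re > 4000 → turbulent. Relative roughness ε/D = 2.7e-06/0.185 = 1.46e-05. Haaland: 1/√f = -1.8 log₁₀[(1.46e-05/3.7)^1.11 + 6.9/8.845e+04] = -1.8 log₁₀[1e-06 + 7.8e-05] = 7.384, so f = 0.01834.
Total minor-loss coefficient ΣK = 1·8.2 + 1·0.46 + 4·0.1 = 9.06.
ΔP = [f·L/D + ΣK]·(ρV²/2) = [0.01834·2.69/0.185 + 9.06]·(1030·0.4247²/2) = [0.2667 + 9.06]·92.9 = 866.5 Pa.
ΔP = 866.5 Pa = 0.866 kPa.

ΔP ≈ 0.866 kPa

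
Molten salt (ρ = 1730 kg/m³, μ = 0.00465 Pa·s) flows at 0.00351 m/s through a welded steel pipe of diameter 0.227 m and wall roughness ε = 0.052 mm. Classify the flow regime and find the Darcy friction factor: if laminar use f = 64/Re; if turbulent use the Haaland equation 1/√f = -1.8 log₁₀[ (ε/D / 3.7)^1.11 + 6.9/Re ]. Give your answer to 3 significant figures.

Re = ρVD/μ = 1730·0.00351·0.227/0.00465 = 296.4.
Re < 2300 → laminar, so f = 64/Re = 0.2159 (roughness is irrelevant in laminar flow).

f ≈ 0.216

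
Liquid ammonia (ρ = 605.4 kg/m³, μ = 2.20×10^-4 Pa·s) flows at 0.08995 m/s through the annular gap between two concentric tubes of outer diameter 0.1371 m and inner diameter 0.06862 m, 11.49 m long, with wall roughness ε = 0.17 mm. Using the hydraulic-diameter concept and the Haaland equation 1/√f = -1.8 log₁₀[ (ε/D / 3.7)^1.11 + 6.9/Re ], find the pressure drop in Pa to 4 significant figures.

ΔP ≈ 12.78 Pa

Hydraulic diameter D_h = 4A/P = D_o - D_i = 0.1371 - 0.06862 = 0.06848 m.
Re = ρVD_h/μ = 605.4·0.08995·0.06848/0.00022 = 1.695e+04.
ε/D_h = 0.00017/0.06848 = 0.00248; Haaland gives 1/√f = -1.8 log₁₀[0.0003+0.000407] = 5.671, so f = 0.0311.
ΔP = f(L/D_h)(ρV²/2) = 0.0311·11.49/0.06848·2.449 = 12.78 Pa.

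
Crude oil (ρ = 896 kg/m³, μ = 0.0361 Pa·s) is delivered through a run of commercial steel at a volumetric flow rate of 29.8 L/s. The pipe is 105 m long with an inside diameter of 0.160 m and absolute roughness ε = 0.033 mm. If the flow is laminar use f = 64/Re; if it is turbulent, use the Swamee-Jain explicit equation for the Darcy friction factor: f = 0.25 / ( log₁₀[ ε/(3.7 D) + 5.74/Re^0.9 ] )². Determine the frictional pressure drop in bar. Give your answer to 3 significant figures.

Q = 29.8 L/s = 29.8/1000 = 0.0298 m³/s.
Cross-sectional area A = πD²/4 = π(0.16)²/4 = 0.02011 m²; mean velocity V = Q/A = 0.0298/0.02011 = 1.482 m/s.
Reynolds number Re = ρVD/μ = 896 · 1.482 · 0.16 / 0.0361 = 5886.
Re > 4000 → turbulent. Relative roughness ε/D = 3.3e-05/0.16 = 0.000206. Swamee-Jain: f = 0.25/(log₁₀[0.000206/3.7 + 5.74/5886^0.9])² = 0.25/(log₁₀[5.57e-05 + 0.00232])² = 0.25/(-2.624)² = 0.03632.
Darcy-Weisbach: ΔP = f(L/D)(ρV²/2) = 0.03632·(105/0.16)·(896·1.482²/2) = 0.03632·656.2·984.1 = 2.346e+04 Pa.
ΔP = 2.346e+04 Pa = 0.235 bar.

ΔP ≈ 0.235 bar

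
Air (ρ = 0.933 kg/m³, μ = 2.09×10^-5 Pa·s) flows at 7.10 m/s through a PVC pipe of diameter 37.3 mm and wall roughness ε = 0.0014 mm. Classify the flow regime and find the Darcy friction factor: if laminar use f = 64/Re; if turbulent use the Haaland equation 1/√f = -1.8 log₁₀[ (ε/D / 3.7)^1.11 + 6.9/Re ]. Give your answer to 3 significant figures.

Re = ρVD/μ = 0.933·7.1·0.0373/2.09e-05 = 1.182e+04.
Re > 4000 → turbulent. ε/D = 1.4e-06/0.0373 = 3.75e-05; Haaland: 1/√f = -1.8 log₁₀[2.86e-06 + 0.000584] = 5.817, so f = 0.02955.

f ≈ 0.0296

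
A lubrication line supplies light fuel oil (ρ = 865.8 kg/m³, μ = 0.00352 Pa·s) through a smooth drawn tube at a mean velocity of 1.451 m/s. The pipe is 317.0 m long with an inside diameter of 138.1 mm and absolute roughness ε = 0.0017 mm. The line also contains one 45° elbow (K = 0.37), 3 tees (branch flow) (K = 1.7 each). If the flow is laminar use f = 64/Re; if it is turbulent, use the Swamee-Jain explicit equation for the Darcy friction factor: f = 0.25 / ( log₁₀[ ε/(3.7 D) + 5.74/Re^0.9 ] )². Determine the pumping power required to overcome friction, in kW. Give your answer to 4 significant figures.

Reynolds number Re = ρVD/μ = 865.8 · 1.451 · 0.1381 / 0.00352 = 4.929e+04.
Re > 4000 → turbulent. Relative roughness ε/D = 1.7e-06/0.1381 = 1.23e-05. Swamee-Jain: f = 0.25/(log₁₀[1.23e-05/3.7 + 5.74/4.929e+04^0.9])² = 0.25/(log₁₀[3.33e-06 + 0.000343])² = 0.25/(-3.46)² = 0.02088.
Total minor-loss coefficient ΣK = 1·0.37 + 3·1.7 = 5.47.
ΔP = [f·L/D + ΣK]·(ρV²/2) = [0.02088·317/0.1381 + 5.47]·(865.8·1.451²/2) = [47.93 + 5.47]·911.4 = 4.867e+04 Pa.
Q = V·A = 1.451·0.01498 = 0.02173 m³/s.
Pumping power P = QΔP = 0.02173·4.867e+04 = 1057.7 W = 1.058 kW.

P ≈ 1.058 kW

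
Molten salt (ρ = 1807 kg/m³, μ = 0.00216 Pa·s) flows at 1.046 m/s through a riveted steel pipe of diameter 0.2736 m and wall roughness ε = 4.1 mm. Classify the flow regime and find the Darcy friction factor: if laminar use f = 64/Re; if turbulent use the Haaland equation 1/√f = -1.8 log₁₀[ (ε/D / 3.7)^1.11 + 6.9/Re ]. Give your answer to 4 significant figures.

Re = ρVD/μ = 1807·1.046·0.2736/0.00216 = 2.394e+05.
Re > 4000 → turbulent. ε/D = 0.0041/0.2736 = 0.015; Haaland: 1/√f = -1.8 log₁₀[0.00221 + 2.88e-05] = 4.77, so f = 0.04395.

f ≈ 0.04395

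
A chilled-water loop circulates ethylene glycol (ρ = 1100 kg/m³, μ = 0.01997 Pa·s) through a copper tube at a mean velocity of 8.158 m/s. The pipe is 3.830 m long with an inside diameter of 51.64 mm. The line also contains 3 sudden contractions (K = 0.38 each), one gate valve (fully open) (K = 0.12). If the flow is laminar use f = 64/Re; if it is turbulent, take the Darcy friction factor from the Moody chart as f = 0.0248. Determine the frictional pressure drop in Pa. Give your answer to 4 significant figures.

Reynolds number Re = ρVD/μ = 1100 · 8.158 · 0.05164 / 0.02 = 2.321e+04.
Re > 4000 → turbulent; use the Moody-chart value f = 0.0248.
Total minor-loss coefficient ΣK = 3·0.38 + 1·0.12 = 1.26.
ΔP = [f·L/D + ΣK]·(ρV²/2) = [0.0248·3.83/0.05164 + 1.26]·(1100·8.158²/2) = [1.839 + 1.26]·3.66e+04 = 1.134e+05 Pa.

ΔP ≈ 113400 Pa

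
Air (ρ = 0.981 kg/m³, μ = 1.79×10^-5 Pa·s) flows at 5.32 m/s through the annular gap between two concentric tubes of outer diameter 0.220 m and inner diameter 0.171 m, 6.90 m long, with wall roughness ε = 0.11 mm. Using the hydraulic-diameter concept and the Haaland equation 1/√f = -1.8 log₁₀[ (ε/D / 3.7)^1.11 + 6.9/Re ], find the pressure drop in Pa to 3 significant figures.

Hydraulic diameter D_h = 4A/P = D_o - D_i = 0.22 - 0.171 = 0.049 m.
Re = ρVD_h/μ = 0.981·5.32·0.049/1.79e-05 = 1.429e+04.
ε/D_h = 0.00011/0.049 = 0.00224; Haaland gives 1/√f = -1.8 log₁₀[0.000269+0.000483] = 5.623, so f = 0.03162.
ΔP = f(L/D_h)(ρV²/2) = 0.03162·6.9/0.049·13.88 = 61.82 Pa.

ΔP ≈ 61.8 Pa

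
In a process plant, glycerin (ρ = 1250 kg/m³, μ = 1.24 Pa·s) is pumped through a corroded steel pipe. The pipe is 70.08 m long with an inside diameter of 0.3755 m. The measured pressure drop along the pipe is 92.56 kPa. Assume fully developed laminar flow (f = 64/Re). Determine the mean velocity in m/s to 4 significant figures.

For laminar flow, f = 64/Re with Re = ρVD/μ, so Darcy-Weisbach reduces to ΔP = 32μLV/D². Solving for V: V = ΔP·D²/(32μL) = 9.256e+04·(0.3755)²/(32·1.24·70.08) = 4.693 m/s.
Check: Re = ρVD/μ = 1250·4.693·0.3755/1.24 = 1777 < 2300, so the laminar assumption holds.

V ≈ 4.693 m/s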